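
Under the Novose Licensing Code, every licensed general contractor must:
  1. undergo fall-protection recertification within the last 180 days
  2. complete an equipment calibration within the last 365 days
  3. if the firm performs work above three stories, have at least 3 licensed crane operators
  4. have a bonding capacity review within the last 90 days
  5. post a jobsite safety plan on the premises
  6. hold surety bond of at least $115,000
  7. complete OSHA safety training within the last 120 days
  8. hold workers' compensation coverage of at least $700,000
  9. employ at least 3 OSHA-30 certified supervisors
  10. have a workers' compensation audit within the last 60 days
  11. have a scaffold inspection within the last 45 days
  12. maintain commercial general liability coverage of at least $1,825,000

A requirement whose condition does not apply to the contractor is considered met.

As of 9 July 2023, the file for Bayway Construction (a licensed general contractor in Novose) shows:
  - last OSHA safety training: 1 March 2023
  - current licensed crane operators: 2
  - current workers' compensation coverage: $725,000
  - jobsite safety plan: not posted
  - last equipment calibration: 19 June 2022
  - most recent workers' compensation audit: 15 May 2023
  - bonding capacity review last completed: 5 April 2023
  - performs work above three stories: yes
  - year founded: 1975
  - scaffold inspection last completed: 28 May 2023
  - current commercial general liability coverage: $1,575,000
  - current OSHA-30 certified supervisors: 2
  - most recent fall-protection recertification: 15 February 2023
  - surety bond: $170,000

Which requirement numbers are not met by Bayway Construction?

2, 3, 4, 5, 7, 9, 12

1. fall-protection recertification 144 days ago vs limit 180 → met
2. equipment calibration 385 days ago vs limit 365 → not met
3. condition 'performs work above three stories' holds; licensed crane operators 2 < 3 → not met
4. bonding capacity review 95 days ago vs limit 90 → not met
5. jobsite safety plan absent → not met
6. surety bond $170,000 ≥ $115,000 → met
7. OSHA safety training 130 days ago vs limit 120 → not met
8. workers' compensation coverage $725,000 ≥ $700,000 → met
9. OSHA-30 certified supervisors 2 < 3 → not met
10. workers' compensation audit 55 days ago vs limit 60 → met
11. scaffold inspection 42 days ago vs limit 45 → met
12. commercial general liability coverage $1,575,000 < $1,825,000 → not met
Not met: 2, 3, 4, 5, 7, 9, 12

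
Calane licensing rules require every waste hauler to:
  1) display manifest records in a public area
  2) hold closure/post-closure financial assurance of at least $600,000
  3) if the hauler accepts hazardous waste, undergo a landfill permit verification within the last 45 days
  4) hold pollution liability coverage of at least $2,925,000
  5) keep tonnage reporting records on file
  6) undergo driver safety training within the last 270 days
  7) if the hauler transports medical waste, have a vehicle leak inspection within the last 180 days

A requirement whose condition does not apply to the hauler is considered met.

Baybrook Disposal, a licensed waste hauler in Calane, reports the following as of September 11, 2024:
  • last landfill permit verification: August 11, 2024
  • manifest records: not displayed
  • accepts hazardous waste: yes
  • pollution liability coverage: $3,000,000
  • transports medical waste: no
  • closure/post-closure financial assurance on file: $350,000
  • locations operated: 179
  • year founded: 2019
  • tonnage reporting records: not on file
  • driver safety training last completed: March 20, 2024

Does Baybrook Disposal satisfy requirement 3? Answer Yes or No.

3. condition 'accepts hazardous waste' holds; landfill permit verification 31 days ago vs limit 45 → met

Yes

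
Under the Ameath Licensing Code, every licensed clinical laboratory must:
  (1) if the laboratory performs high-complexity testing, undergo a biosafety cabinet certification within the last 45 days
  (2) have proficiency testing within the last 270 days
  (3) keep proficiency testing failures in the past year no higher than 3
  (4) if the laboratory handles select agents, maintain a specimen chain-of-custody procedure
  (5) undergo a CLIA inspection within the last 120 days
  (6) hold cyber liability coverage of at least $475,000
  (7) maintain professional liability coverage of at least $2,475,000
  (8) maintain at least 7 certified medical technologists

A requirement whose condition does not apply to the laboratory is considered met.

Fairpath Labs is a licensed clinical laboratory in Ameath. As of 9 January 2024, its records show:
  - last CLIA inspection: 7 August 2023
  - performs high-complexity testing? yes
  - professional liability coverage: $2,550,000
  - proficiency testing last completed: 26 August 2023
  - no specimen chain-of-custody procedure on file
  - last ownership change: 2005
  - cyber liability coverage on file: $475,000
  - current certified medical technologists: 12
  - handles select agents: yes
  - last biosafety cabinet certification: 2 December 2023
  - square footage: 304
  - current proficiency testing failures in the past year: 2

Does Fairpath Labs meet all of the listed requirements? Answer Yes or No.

No

1. condition 'performs high-complexity testing' holds; biosafety cabinet certification 38 days ago vs limit 45 → met
2. proficiency testing 136 days ago vs limit 270 → met
3. proficiency testing failures in the past year 2 ≤ 3 → met
4. condition 'handles select agents' holds; specimen chain-of-custody procedure absent → not met
5. CLIA inspection 155 days ago vs limit 120 → not met
6. cyber liability coverage $475,000 ≥ $475,000 → met
7. professional liability coverage $2,550,000 ≥ $2,475,000 → met
8. certified medical technologists 12 ≥ 7 → met
Not met: 4, 5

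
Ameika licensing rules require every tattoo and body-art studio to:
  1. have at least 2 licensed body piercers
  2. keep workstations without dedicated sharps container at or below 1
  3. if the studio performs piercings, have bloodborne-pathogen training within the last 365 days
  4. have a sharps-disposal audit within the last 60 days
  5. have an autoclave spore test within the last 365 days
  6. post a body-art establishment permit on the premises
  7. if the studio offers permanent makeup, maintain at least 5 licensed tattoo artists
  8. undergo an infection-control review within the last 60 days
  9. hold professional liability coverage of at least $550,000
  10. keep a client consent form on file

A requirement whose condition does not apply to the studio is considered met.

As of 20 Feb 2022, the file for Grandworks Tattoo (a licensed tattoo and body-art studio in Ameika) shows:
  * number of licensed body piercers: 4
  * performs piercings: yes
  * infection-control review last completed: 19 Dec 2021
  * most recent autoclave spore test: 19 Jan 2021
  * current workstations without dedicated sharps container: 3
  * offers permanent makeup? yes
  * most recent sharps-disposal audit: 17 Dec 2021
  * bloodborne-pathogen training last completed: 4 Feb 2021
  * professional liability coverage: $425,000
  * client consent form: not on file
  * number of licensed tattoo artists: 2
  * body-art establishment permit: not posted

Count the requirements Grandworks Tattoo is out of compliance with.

1. licensed body piercers 4 ≥ 2 → met
2. workstations without dedicated sharps container 3 > 1 → not met
3. condition 'performs piercings' holds; bloodborne-pathogen training 381 days ago vs limit 365 → not met
4. sharps-disposal audit 65 days ago vs limit 60 → not met
5. autoclave spore test 397 days ago vs limit 365 → not met
6. body-art establishment permit absent → not met
7. condition 'offers permanent makeup' holds; licensed tattoo artists 2 < 5 → not met
8. infection-control review 63 days ago vs limit 60 → not met
9. professional liability coverage $425,000 < $550,000 → not met
10. client consent form absent → not met
Not met: 9 of 10

9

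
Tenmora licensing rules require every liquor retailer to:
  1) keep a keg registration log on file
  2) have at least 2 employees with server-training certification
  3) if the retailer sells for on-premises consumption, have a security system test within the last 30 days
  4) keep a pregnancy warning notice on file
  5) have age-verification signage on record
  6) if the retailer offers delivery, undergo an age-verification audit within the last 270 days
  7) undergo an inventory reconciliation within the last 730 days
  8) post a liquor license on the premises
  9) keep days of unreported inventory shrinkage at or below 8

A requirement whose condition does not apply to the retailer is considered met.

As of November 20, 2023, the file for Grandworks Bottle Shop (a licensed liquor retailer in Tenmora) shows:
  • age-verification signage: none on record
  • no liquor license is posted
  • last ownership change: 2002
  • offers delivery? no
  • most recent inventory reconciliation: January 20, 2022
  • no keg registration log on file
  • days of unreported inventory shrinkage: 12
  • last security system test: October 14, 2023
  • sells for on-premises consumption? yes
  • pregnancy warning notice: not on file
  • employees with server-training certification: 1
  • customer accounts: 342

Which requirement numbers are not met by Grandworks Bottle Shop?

1, 2, 3, 4, 5, 8, 9

1. keg registration log absent → not met
2. employees with server-training certification 1 < 2 → not met
3. condition 'sells for on-premises consumption' holds; security system test 37 days ago vs limit 30 → not met
4. pregnancy warning notice absent → not met
5. age-verification signage absent → not met
6. condition 'offers delivery' does not hold → requirement n/a → met
7. inventory reconciliation 669 days ago vs limit 730 → met
8. liquor license absent → not met
9. days of unreported inventory shrinkage 12 > 8 → not met
Not met: 1, 2, 3, 4, 5, 8, 9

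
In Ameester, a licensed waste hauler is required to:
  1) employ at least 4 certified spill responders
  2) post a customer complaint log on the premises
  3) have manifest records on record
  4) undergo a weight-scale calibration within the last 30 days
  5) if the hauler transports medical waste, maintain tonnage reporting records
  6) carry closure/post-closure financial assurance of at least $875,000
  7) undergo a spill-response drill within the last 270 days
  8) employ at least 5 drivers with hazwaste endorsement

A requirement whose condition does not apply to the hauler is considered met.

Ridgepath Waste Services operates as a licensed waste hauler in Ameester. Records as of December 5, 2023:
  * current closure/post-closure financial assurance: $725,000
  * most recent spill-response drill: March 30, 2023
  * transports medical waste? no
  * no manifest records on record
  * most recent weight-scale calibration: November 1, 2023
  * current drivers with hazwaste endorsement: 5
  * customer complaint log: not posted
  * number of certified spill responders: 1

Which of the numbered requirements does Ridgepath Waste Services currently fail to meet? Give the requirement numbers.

1. certified spill responders 1 < 4 → not met
2. customer complaint log absent → not met
3. manifest records absent → not met
4. weight-scale calibration 34 days ago vs limit 30 → not met
5. condition 'transports medical waste' does not hold → requirement n/a → met
6. closure/post-closure financial assurance $725,000 < $875,000 → not met
7. spill-response drill 250 days ago vs limit 270 → met
8. drivers with hazwaste endorsement 5 ≥ 5 → met
Not met: 1, 2, 3, 4, 6

1, 2, 3, 4, 6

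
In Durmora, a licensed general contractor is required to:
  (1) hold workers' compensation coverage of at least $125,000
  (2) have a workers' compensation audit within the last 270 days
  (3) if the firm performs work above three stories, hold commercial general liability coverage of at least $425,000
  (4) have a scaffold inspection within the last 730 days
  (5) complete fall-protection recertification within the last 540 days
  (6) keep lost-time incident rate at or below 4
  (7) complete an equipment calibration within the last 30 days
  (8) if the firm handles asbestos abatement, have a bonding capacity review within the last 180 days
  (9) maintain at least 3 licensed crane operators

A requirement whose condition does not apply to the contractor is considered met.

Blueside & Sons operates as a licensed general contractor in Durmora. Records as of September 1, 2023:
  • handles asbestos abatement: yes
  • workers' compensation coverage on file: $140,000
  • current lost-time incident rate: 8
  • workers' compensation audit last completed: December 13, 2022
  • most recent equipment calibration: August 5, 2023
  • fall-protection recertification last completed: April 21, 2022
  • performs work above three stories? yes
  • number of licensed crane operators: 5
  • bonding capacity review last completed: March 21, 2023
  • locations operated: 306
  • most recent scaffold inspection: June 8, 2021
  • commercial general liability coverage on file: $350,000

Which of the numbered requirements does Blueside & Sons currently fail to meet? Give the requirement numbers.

1. workers' compensation coverage $140,000 ≥ $125,000 → met
2. workers' compensation audit 262 days ago vs limit 270 → met
3. condition 'performs work above three stories' holds; commercial general liability coverage $350,000 < $425,000 → not met
4. scaffold inspection 815 days ago vs limit 730 → not met
5. fall-protection recertification 498 days ago vs limit 540 → met
6. lost-time incident rate 8 > 4 → not met
7. equipment calibration 27 days ago vs limit 30 → met
8. condition 'handles asbestos abatement' holds; bonding capacity review 164 days ago vs limit 180 → met
9. licensed crane operators 5 ≥ 3 → met
Not met: 3, 4, 6

3, 4, 6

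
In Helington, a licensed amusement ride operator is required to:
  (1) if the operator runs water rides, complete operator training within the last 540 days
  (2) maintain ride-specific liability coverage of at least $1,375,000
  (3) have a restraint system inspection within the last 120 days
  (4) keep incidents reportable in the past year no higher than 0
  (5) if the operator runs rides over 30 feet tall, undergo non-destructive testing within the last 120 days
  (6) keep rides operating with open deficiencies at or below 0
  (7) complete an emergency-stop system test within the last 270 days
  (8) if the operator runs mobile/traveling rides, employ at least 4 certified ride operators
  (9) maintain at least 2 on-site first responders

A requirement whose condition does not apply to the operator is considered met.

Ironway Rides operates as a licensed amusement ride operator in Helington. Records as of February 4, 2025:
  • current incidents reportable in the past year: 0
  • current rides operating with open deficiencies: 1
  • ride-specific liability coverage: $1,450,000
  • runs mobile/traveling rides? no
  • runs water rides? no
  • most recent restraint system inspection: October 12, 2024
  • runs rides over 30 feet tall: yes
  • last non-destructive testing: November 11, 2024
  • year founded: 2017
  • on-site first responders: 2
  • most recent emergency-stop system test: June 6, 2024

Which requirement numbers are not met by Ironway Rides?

1. condition 'runs water rides' does not hold → requirement n/a → met
2. ride-specific liability coverage $1,450,000 ≥ $1,375,000 → met
3. restraint system inspection 115 days ago vs limit 120 → met
4. incidents reportable in the past year 0 ≤ 0 → met
5. condition 'runs rides over 30 feet tall' holds; non-destructive testing 85 days ago vs limit 120 → met
6. rides operating with open deficiencies 1 > 0 → not met
7. emergency-stop system test 243 days ago vs limit 270 → met
8. condition 'runs mobile/traveling rides' does not hold → requirement n/a → met
9. on-site first responders 2 ≥ 2 → met
Not met: 6

6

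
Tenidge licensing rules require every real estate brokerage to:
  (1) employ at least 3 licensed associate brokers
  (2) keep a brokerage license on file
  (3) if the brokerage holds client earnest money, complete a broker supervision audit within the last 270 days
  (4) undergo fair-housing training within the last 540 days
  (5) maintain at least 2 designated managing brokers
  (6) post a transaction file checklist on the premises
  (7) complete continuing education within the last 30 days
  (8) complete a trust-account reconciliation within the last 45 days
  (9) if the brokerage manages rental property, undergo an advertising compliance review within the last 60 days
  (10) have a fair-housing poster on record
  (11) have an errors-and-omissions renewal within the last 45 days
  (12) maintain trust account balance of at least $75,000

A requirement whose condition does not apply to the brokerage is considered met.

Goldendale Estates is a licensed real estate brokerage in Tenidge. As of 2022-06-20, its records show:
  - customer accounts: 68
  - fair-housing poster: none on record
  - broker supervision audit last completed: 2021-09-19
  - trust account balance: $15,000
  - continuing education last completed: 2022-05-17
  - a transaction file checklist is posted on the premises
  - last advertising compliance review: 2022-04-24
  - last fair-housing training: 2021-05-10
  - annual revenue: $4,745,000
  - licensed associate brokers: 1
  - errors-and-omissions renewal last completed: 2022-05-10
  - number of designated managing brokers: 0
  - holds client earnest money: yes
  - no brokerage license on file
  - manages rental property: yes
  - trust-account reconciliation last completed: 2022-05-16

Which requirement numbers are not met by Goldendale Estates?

1. licensed associate brokers 1 < 3 → not met
2. brokerage license absent → not met
3. condition 'holds client earnest money' holds; broker supervision audit 274 days ago vs limit 270 → not met
4. fair-housing training 406 days ago vs limit 540 → met
5. designated managing brokers 0 < 2 → not met
6. transaction file checklist present → met
7. continuing education 34 days ago vs limit 30 → not met
8. trust-account reconciliation 35 days ago vs limit 45 → met
9. condition 'manages rental property' holds; advertising compliance review 57 days ago vs limit 60 → met
10. fair-housing poster absent → not met
11. errors-and-omissions renewal 41 days ago vs limit 45 → met
12. trust account balance $15,000 < $75,000 → not met
Not met: 1, 2, 3, 5, 7, 10, 12

1, 2, 3, 5, 7, 10, 12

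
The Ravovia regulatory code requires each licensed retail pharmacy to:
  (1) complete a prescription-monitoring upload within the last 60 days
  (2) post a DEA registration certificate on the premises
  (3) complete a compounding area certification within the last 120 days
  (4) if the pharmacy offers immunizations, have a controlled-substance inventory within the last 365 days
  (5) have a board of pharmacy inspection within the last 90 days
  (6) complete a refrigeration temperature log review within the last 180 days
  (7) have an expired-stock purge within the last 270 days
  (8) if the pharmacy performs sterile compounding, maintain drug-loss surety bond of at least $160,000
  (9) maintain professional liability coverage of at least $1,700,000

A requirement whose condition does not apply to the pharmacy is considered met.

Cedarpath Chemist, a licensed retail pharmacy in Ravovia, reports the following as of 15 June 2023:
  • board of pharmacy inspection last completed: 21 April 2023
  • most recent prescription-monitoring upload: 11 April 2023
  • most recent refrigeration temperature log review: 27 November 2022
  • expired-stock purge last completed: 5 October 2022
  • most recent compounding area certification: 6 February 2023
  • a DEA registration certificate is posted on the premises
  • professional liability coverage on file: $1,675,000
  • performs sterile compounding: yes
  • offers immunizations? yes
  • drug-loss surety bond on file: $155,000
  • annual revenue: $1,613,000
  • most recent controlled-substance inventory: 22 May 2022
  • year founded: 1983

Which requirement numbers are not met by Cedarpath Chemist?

1, 3, 4, 6, 8, 9

1. prescription-monitoring upload 65 days ago vs limit 60 → not met
2. DEA registration certificate present → met
3. compounding area certification 129 days ago vs limit 120 → not met
4. condition 'offers immunizations' holds; controlled-substance inventory 389 days ago vs limit 365 → not met
5. board of pharmacy inspection 55 days ago vs limit 90 → met
6. refrigeration temperature log review 200 days ago vs limit 180 → not met
7. expired-stock purge 253 days ago vs limit 270 → met
8. condition 'performs sterile compounding' holds; drug-loss surety bond $155,000 < $160,000 → not met
9. professional liability coverage $1,675,000 < $1,700,000 → not met
Not met: 1, 3, 4, 6, 8, 9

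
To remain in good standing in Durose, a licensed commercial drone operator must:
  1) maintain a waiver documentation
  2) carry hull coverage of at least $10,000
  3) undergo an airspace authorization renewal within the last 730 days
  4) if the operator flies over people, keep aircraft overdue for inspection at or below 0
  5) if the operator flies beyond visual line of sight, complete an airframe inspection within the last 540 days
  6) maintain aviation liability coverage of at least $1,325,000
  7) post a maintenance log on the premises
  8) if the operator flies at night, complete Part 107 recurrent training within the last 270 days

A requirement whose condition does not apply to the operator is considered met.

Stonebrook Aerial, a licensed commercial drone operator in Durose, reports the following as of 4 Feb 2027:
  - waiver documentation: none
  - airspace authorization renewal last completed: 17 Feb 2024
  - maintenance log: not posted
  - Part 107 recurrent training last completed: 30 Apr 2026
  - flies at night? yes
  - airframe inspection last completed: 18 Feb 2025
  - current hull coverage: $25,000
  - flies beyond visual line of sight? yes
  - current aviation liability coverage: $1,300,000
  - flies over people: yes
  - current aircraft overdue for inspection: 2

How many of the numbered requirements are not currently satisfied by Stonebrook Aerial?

1. waiver documentation absent → not met
2. hull coverage $25,000 ≥ $10,000 → met
3. airspace authorization renewal 1083 days ago vs limit 730 → not met
4. condition 'flies over people' holds; aircraft overdue for inspection 2 > 0 → not met
5. condition 'flies beyond visual line of sight' holds; airframe inspection 716 days ago vs limit 540 → not met
6. aviation liability coverage $1,300,000 < $1,325,000 → not met
7. maintenance log absent → not met
8. condition 'flies at night' holds; Part 107 recurrent training 280 days ago vs limit 270 → not met
Not met: 7 of 8

7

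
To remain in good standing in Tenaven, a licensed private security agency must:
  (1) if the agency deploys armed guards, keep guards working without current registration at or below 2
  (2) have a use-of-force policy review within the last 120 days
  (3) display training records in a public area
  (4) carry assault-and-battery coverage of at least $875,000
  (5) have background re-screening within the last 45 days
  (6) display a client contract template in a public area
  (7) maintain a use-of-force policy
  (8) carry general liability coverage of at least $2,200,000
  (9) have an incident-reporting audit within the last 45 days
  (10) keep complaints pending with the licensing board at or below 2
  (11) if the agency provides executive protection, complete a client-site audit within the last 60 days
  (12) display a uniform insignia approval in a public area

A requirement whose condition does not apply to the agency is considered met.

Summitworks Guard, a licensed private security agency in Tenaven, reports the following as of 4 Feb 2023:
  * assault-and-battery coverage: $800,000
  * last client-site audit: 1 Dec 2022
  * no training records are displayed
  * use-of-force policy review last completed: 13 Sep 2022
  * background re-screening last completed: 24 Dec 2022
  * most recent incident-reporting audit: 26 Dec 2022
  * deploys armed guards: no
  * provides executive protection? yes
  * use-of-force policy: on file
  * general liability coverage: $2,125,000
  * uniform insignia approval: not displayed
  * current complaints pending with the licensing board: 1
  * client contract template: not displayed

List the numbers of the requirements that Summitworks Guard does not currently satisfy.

2, 3, 4, 6, 8, 11, 12

1. condition 'deploys armed guards' does not hold → requirement n/a → met
2. use-of-force policy review 144 days ago vs limit 120 → not met
3. training records absent → not met
4. assault-and-battery coverage $800,000 < $875,000 → not met
5. background re-screening 42 days ago vs limit 45 → met
6. client contract template absent → not met
7. use-of-force policy present → met
8. general liability coverage $2,125,000 < $2,200,000 → not met
9. incident-reporting audit 40 days ago vs limit 45 → met
10. complaints pending with the licensing board 1 ≤ 2 → met
11. condition 'provides executive protection' holds; client-site audit 65 days ago vs limit 60 → not met
12. uniform insignia approval absent → not met
Not met: 2, 3, 4, 6, 8, 11, 12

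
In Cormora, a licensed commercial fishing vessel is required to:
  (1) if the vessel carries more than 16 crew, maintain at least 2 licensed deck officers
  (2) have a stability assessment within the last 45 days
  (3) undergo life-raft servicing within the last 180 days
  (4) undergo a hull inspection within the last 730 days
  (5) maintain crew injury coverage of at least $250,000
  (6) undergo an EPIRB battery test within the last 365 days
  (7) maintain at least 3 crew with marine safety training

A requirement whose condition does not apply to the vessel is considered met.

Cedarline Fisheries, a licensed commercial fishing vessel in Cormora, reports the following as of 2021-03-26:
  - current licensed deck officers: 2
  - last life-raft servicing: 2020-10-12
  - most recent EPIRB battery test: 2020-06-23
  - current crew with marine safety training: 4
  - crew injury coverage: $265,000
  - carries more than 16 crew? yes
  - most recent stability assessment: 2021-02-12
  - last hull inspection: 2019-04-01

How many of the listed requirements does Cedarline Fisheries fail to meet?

0

1. condition 'carries more than 16 crew' holds; licensed deck officers 2 ≥ 2 → met
2. stability assessment 42 days ago vs limit 45 → met
3. life-raft servicing 165 days ago vs limit 180 → met
4. hull inspection 725 days ago vs limit 730 → met
5. crew injury coverage $265,000 ≥ $250,000 → met
6. EPIRB battery test 276 days ago vs limit 365 → met
7. crew with marine safety training 4 ≥ 3 → met
Not met: 0 of 7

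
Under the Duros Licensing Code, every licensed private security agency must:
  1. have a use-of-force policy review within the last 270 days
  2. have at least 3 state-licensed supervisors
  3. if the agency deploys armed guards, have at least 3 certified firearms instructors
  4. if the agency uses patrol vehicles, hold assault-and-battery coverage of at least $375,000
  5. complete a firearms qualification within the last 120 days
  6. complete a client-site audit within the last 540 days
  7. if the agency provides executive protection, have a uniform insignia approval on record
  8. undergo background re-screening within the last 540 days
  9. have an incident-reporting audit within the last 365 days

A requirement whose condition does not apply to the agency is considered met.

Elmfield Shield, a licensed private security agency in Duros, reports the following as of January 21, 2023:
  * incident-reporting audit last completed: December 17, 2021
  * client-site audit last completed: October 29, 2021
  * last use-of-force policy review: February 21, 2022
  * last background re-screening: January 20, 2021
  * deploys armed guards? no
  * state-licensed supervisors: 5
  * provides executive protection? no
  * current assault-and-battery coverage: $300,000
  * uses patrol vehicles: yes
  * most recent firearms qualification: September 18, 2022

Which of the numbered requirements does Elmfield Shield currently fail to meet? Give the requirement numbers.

1, 4, 5, 8, 9

1. use-of-force policy review 334 days ago vs limit 270 → not met
2. state-licensed supervisors 5 ≥ 3 → met
3. condition 'deploys armed guards' does not hold → requirement n/a → met
4. condition 'uses patrol vehicles' holds; assault-and-battery coverage $300,000 < $375,000 → not met
5. firearms qualification 125 days ago vs limit 120 → not met
6. client-site audit 449 days ago vs limit 540 → met
7. condition 'provides executive protection' does not hold → requirement n/a → met
8. background re-screening 731 days ago vs limit 540 → not met
9. incident-reporting audit 400 days ago vs limit 365 → not met
Not met: 1, 4, 5, 8, 9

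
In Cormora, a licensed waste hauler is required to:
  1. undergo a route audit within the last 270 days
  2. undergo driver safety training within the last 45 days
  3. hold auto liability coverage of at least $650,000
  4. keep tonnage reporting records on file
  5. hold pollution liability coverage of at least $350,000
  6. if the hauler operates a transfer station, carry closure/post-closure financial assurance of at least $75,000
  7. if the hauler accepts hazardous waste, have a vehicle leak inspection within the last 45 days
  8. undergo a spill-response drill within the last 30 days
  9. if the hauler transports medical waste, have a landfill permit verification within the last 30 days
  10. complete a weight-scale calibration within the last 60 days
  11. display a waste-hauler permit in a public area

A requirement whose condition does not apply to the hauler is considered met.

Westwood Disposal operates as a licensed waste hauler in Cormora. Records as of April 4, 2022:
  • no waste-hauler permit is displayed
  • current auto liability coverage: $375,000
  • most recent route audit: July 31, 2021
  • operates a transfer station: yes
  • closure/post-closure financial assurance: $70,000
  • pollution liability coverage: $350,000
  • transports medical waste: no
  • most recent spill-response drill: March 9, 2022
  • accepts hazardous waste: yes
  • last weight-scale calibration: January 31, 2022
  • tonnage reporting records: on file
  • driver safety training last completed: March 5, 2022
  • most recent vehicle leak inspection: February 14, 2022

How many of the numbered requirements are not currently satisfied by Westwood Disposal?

1. route audit 247 days ago vs limit 270 → met
2. driver safety training 30 days ago vs limit 45 → met
3. auto liability coverage $375,000 < $650,000 → not met
4. tonnage reporting records present → met
5. pollution liability coverage $350,000 ≥ $350,000 → met
6. condition 'operates a transfer station' holds; closure/post-closure financial assurance $70,000 < $75,000 → not met
7. condition 'accepts hazardous waste' holds; vehicle leak inspection 49 days ago vs limit 45 → not met
8. spill-response drill 26 days ago vs limit 30 → met
9. condition 'transports medical waste' does not hold → requirement n/a → met
10. weight-scale calibration 63 days ago vs limit 60 → not met
11. waste-hauler permit absent → not met
Not met: 5 of 11

5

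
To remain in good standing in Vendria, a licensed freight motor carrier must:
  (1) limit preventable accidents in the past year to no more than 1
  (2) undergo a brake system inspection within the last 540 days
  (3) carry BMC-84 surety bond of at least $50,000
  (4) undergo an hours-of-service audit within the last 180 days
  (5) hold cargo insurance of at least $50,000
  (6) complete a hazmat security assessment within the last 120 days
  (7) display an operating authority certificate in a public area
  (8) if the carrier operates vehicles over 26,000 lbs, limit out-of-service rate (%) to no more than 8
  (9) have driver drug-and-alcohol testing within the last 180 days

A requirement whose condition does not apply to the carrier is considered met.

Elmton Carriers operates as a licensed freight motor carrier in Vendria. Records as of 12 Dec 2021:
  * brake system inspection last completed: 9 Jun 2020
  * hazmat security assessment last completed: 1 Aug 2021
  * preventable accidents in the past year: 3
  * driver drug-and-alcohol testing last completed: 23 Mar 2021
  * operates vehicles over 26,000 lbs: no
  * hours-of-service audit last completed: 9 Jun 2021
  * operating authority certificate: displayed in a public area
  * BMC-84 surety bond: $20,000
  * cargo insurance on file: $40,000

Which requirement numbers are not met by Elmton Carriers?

1, 2, 3, 4, 5, 6, 9

1. preventable accidents in the past year 3 > 1 → not met
2. brake system inspection 551 days ago vs limit 540 → not met
3. BMC-84 surety bond $20,000 < $50,000 → not met
4. hours-of-service audit 186 days ago vs limit 180 → not met
5. cargo insurance $40,000 < $50,000 → not met
6. hazmat security assessment 133 days ago vs limit 120 → not met
7. operating authority certificate present → met
8. condition 'operates vehicles over 26,000 lbs' does not hold → requirement n/a → met
9. driver drug-and-alcohol testing 264 days ago vs limit 180 → not met
Not met: 1, 2, 3, 4, 5, 6, 9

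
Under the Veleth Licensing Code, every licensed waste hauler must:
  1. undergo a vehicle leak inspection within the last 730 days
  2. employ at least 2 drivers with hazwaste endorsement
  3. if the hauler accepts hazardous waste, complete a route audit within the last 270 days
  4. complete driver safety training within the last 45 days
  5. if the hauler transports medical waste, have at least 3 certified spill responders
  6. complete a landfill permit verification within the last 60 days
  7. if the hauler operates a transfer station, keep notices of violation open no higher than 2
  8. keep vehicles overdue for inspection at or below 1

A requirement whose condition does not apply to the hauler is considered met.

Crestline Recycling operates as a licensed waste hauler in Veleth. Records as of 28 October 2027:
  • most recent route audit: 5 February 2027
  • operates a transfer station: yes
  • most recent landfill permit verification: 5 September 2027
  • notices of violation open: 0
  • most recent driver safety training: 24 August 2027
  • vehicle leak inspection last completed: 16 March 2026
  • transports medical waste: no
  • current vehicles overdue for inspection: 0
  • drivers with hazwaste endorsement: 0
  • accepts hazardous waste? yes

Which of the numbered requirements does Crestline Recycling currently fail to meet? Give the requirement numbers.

2, 4

1. vehicle leak inspection 591 days ago vs limit 730 → met
2. drivers with hazwaste endorsement 0 < 2 → not met
3. condition 'accepts hazardous waste' holds; route audit 265 days ago vs limit 270 → met
4. driver safety training 65 days ago vs limit 45 → not met
5. condition 'transports medical waste' does not hold → requirement n/a → met
6. landfill permit verification 53 days ago vs limit 60 → met
7. condition 'operates a transfer station' holds; notices of violation open 0 ≤ 2 → met
8. vehicles overdue for inspection 0 ≤ 1 → met
Not met: 2, 4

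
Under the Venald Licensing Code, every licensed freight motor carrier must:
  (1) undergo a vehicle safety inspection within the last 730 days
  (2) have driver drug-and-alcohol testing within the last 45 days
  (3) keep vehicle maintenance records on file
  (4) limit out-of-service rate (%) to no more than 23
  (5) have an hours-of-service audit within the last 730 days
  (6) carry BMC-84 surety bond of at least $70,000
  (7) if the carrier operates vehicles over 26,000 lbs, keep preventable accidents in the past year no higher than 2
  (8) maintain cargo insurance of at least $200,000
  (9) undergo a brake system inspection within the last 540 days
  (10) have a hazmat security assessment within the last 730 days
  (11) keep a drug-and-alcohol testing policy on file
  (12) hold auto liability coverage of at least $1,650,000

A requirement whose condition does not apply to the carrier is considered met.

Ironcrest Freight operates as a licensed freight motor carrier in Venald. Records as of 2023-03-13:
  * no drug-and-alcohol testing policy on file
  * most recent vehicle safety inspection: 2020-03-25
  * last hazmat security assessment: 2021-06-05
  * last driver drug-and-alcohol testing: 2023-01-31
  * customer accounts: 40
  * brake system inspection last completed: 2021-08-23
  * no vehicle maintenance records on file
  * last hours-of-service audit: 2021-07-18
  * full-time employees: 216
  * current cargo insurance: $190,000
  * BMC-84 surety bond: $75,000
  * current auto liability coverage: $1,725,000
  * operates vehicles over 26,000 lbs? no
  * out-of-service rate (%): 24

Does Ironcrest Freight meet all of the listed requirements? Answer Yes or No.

1. vehicle safety inspection 1083 days ago vs limit 730 → not met
2. driver drug-and-alcohol testing 41 days ago vs limit 45 → met
3. vehicle maintenance records absent → not met
4. out-of-service rate (%) 24 > 23 → not met
5. hours-of-service audit 603 days ago vs limit 730 → met
6. BMC-84 surety bond $75,000 ≥ $70,000 → met
7. condition 'operates vehicles over 26,000 lbs' does not hold → requirement n/a → met
8. cargo insurance $190,000 < $200,000 → not met
9. brake system inspection 567 days ago vs limit 540 → not met
10. hazmat security assessment 646 days ago vs limit 730 → met
11. drug-and-alcohol testing policy absent → not met
12. auto liability coverage $1,725,000 ≥ $1,650,000 → met
Not met: 1, 3, 4, 8, 9, 11

No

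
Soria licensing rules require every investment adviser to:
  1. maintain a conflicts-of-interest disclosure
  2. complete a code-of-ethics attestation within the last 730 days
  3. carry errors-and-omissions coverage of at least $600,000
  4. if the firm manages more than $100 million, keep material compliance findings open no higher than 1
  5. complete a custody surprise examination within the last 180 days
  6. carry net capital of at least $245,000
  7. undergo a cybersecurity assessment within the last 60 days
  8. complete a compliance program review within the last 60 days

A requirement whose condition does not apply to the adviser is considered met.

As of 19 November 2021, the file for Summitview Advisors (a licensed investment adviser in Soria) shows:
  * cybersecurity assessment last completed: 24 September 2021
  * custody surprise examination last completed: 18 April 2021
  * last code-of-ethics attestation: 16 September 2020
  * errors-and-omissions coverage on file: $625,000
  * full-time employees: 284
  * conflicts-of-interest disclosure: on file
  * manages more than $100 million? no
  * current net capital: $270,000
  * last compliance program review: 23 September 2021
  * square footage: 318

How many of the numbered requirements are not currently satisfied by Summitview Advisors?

1. conflicts-of-interest disclosure present → met
2. code-of-ethics attestation 429 days ago vs limit 730 → met
3. errors-and-omissions coverage $625,000 ≥ $600,000 → met
4. condition 'manages more than $100 million' does not hold → requirement n/a → met
5. custody surprise examination 215 days ago vs limit 180 → not met
6. net capital $270,000 ≥ $245,000 → met
7. cybersecurity assessment 56 days ago vs limit 60 → met
8. compliance program review 57 days ago vs limit 60 → met
Not met: 1 of 8

1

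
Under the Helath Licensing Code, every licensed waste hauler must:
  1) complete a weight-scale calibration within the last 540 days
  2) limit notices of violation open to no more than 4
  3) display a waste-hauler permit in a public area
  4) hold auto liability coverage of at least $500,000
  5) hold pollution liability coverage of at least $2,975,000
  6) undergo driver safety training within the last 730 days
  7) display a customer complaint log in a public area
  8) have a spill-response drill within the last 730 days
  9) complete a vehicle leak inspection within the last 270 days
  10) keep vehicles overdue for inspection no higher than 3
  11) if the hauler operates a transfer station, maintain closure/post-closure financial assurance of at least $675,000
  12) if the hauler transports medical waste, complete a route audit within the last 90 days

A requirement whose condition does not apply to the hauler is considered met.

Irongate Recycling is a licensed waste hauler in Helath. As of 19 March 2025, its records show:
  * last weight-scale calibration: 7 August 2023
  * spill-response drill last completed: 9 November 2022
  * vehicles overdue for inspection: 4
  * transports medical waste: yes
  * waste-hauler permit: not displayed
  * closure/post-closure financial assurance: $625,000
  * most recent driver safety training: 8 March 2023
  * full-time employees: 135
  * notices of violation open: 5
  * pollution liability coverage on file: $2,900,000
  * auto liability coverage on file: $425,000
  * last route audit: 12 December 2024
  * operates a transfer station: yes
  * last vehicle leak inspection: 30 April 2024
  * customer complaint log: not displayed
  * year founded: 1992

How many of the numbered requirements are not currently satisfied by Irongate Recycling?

12

1. weight-scale calibration 590 days ago vs limit 540 → not met
2. notices of violation open 5 > 4 → not met
3. waste-hauler permit absent → not met
4. auto liability coverage $425,000 < $500,000 → not met
5. pollution liability coverage $2,900,000 < $2,975,000 → not met
6. driver safety training 742 days ago vs limit 730 → not met
7. customer complaint log absent → not met
8. spill-response drill 861 days ago vs limit 730 → not met
9. vehicle leak inspection 323 days ago vs limit 270 → not met
10. vehicles overdue for inspection 4 > 3 → not met
11. condition 'operates a transfer station' holds; closure/post-closure financial assurance $625,000 < $675,000 → not met
12. condition 'transports medical waste' holds; route audit 97 days ago vs limit 90 → not met
Not met: 12 of 12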